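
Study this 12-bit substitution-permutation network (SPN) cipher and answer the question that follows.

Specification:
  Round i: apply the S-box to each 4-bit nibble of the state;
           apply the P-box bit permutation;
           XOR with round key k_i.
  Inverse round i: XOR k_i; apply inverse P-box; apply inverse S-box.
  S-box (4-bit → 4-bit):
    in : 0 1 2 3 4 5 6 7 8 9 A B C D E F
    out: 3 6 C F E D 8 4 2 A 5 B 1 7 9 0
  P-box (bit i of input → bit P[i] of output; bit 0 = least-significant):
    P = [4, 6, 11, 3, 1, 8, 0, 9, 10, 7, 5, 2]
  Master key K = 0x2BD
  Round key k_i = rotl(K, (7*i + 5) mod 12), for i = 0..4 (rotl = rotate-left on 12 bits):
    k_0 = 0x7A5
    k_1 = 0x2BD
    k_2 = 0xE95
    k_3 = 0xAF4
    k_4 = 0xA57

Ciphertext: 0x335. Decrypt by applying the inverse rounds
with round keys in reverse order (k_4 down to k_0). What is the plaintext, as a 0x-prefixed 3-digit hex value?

0xDDB

s_0 = ciphertext = 0x335
s_1 = InvRound(s_0, k_4) = 0x701
s_2 = InvRound(s_1, k_3) = 0x31D
s_3 = InvRound(s_2, k_2) = 0x082
s_4 = InvRound(s_3, k_1) = 0x25E
s_5 = InvRound(s_4, k_0) = 0xDDB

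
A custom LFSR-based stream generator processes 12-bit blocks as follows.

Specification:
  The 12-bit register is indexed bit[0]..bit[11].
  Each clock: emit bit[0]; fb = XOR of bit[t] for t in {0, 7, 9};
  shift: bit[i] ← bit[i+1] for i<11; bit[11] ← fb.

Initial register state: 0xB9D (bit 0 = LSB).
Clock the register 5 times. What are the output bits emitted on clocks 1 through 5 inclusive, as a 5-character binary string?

reg_0 = 0xB9D
clock 1: out=1, reg = 0xDCE
clock 2: out=0, reg = 0xEE7
clock 3: out=1, reg = 0xF73
clock 4: out=1, reg = 0x7B9
clock 5: out=1, reg = 0xBDC

10111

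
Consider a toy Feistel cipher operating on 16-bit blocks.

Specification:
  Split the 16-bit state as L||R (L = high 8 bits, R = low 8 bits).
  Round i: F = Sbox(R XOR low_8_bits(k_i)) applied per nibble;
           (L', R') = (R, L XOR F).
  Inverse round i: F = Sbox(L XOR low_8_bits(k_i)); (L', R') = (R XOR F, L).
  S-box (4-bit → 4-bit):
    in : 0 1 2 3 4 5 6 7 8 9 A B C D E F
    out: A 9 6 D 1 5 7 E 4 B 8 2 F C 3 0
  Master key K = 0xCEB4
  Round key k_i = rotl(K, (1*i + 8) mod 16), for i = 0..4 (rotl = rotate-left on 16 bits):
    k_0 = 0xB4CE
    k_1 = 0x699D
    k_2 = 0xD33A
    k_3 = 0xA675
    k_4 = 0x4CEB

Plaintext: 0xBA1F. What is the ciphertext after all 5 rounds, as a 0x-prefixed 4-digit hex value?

0x9507

s_0 = plaintext = 0xBA1F
s_1 = Round(s_0, k_0) = 0x1F73
s_2 = Round(s_1, k_1) = 0x732C
s_3 = Round(s_2, k_2) = 0x2CE4
s_4 = Round(s_3, k_3) = 0xE495
s_5 = Round(s_4, k_4) = 0x9507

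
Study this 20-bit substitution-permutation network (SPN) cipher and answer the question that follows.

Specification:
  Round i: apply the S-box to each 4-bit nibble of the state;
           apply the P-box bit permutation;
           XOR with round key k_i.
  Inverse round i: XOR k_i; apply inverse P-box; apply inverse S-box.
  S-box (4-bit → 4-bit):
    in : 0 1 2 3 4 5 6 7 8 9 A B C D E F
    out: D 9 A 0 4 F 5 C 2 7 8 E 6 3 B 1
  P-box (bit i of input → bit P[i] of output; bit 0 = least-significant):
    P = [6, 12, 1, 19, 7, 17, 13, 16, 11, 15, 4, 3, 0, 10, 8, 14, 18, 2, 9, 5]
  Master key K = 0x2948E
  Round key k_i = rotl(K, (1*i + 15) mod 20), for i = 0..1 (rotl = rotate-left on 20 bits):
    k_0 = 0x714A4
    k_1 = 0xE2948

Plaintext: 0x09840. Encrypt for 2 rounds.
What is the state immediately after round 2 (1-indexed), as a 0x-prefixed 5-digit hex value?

0x44E6E

s_0 = plaintext = 0x09840
s_1 = Round(s_0, k_0) = 0xBB3C7
s_2 = Round(s_1, k_1) = 0x44E6E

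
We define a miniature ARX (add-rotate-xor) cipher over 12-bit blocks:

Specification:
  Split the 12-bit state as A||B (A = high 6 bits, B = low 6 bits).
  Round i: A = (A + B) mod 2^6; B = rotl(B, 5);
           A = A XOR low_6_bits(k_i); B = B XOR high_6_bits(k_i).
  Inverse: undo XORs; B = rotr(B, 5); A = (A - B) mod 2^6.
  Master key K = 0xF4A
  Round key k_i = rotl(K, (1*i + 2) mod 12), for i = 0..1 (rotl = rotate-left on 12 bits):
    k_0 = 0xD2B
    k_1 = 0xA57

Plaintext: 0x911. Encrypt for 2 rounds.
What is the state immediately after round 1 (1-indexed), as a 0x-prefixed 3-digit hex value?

0x79C

s_0 = plaintext = 0x911
s_1 = Round(s_0, k_0) = 0x79C
s_2 = Round(s_1, k_1) = 0xB67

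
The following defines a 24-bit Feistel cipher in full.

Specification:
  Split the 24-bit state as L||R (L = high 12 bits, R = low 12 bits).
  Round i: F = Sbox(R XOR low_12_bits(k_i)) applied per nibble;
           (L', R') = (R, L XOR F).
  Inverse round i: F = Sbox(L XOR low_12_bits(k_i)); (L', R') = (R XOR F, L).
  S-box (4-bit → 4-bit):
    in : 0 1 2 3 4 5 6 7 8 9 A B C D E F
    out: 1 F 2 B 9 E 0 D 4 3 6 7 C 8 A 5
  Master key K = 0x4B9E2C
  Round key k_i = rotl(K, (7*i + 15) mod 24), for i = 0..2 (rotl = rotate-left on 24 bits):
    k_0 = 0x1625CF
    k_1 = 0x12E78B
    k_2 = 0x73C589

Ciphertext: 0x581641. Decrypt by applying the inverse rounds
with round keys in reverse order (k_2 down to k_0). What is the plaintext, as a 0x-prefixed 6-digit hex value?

0x89C40B

s_0 = ciphertext = 0x581641
s_1 = InvRound(s_0, k_2) = 0x755581
s_2 = InvRound(s_1, k_1) = 0x40B755
s_3 = InvRound(s_2, k_0) = 0x89C40B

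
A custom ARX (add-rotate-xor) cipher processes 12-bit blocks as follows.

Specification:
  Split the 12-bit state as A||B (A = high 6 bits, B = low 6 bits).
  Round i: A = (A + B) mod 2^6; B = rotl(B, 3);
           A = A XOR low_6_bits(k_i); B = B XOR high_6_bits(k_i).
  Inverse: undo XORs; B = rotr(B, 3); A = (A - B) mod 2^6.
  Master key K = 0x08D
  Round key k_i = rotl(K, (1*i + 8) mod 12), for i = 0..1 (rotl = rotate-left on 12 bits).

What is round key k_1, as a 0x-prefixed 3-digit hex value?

K = 0x08D
k_0 = rotl(K, (1*0+8) mod 12) = rotl(K, 8) = 0xD08
k_1 = rotl(K, (1*1+8) mod 12) = rotl(K, 9) = 0xA11

0xA11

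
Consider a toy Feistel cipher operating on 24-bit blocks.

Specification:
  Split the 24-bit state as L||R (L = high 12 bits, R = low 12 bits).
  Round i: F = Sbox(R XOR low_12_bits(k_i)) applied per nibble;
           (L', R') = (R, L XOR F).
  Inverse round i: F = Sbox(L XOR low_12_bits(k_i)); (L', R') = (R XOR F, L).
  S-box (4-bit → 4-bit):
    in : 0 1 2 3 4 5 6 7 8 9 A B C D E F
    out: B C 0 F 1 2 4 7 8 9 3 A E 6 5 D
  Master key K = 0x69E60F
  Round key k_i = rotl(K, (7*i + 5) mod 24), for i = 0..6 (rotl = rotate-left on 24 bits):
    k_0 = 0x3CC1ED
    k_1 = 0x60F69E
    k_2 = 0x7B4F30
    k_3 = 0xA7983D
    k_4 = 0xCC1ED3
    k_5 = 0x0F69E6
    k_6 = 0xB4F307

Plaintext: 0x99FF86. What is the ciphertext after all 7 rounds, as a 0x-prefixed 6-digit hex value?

s_0 = plaintext = 0x99FF86
s_1 = Round(s_0, k_0) = 0xF86CD5
s_2 = Round(s_1, k_1) = 0xCD5C9C
s_3 = Round(s_2, k_2) = 0xC9C3EB
s_4 = Round(s_3, k_3) = 0x3EB6F8
s_5 = Round(s_4, k_4) = 0x6F8BE1
s_6 = Round(s_5, k_5) = 0xBE164F
s_7 = Round(s_6, k_6) = 0x64F9F9

0x64F9F9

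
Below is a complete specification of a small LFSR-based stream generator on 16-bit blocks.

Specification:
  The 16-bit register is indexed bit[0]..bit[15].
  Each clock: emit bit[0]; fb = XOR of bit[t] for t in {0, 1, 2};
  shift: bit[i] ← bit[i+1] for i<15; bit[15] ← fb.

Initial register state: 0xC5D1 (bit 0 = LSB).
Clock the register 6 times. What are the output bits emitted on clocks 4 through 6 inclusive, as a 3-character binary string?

reg_0 = 0xC5D1
clock 1: out=1, reg = 0xE2E8
clock 2: out=0, reg = 0x7174
clock 3: out=0, reg = 0xB8BA
clock 4: out=0, reg = 0xDC5D
clock 5: out=1, reg = 0x6E2E
clock 6: out=0, reg = 0x3717

010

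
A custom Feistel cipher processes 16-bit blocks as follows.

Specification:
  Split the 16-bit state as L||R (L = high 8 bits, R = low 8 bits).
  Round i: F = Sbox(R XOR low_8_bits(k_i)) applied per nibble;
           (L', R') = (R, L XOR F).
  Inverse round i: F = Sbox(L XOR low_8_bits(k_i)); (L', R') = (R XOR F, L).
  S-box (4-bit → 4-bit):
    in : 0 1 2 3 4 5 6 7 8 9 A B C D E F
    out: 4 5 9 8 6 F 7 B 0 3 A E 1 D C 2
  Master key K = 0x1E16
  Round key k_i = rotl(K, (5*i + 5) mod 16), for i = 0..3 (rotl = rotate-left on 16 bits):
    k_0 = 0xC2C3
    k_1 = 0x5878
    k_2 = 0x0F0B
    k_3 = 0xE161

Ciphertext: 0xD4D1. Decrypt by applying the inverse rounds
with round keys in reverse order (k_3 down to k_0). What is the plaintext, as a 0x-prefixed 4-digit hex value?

s_0 = ciphertext = 0xD4D1
s_1 = InvRound(s_0, k_3) = 0x3ED4
s_2 = InvRound(s_1, k_2) = 0x5B3E
s_3 = InvRound(s_2, k_1) = 0xA65B
s_4 = InvRound(s_3, k_0) = 0x24A6

0x24A6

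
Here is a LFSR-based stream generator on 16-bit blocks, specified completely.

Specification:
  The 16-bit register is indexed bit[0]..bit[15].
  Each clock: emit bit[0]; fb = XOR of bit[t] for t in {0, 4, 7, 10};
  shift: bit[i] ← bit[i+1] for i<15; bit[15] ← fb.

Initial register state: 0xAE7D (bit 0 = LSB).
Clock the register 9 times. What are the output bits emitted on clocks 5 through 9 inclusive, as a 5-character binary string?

11100

reg_0 = 0xAE7D
clock 1: out=1, reg = 0xD73E
clock 2: out=0, reg = 0x6B9F
clock 3: out=1, reg = 0xB5CF
clock 4: out=1, reg = 0xDAE7
clock 5: out=1, reg = 0x6D73
clock 6: out=1, reg = 0xB6B9
clock 7: out=1, reg = 0x5B5C
clock 8: out=0, reg = 0xADAE
clock 9: out=0, reg = 0x56D7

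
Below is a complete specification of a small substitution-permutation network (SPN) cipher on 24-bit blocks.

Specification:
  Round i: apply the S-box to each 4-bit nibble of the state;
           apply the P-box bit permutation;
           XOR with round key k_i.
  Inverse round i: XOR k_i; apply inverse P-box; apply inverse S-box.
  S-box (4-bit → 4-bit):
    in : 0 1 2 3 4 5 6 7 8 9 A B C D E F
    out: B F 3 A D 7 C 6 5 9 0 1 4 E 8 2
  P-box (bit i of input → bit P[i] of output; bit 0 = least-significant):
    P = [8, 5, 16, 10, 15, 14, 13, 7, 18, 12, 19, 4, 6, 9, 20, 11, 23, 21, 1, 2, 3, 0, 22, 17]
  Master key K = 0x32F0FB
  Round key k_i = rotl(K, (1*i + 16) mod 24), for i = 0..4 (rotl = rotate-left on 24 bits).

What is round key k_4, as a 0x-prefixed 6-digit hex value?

K = 0x32F0FB
k_0 = rotl(K, (1*0+16) mod 24) = rotl(K, 16) = 0xFB32F0
k_1 = rotl(K, (1*1+16) mod 24) = rotl(K, 17) = 0xF665E1
k_2 = rotl(K, (1*2+16) mod 24) = rotl(K, 18) = 0xECCBC3
k_3 = rotl(K, (1*3+16) mod 24) = rotl(K, 19) = 0xD99787
k_4 = rotl(K, (1*4+16) mod 24) = rotl(K, 20) = 0xB32F0F

0xB32F0F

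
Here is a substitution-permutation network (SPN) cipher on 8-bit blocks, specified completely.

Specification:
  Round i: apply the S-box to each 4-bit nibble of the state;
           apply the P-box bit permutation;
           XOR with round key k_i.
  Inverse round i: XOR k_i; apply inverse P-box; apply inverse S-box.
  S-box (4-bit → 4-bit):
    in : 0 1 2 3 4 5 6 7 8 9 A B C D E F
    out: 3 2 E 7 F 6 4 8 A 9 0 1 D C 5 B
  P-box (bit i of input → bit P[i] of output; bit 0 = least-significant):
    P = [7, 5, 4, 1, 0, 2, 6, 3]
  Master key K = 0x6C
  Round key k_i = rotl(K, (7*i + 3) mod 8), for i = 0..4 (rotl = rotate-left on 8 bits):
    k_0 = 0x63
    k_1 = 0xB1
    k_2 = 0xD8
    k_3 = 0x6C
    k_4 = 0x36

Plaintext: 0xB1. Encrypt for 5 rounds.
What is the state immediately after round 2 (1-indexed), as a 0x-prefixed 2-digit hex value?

0xCE

s_0 = plaintext = 0xB1
s_1 = Round(s_0, k_0) = 0x42
s_2 = Round(s_1, k_1) = 0xCE
s_3 = Round(s_2, k_2) = 0x01
s_4 = Round(s_3, k_3) = 0x49
s_5 = Round(s_4, k_4) = 0xF9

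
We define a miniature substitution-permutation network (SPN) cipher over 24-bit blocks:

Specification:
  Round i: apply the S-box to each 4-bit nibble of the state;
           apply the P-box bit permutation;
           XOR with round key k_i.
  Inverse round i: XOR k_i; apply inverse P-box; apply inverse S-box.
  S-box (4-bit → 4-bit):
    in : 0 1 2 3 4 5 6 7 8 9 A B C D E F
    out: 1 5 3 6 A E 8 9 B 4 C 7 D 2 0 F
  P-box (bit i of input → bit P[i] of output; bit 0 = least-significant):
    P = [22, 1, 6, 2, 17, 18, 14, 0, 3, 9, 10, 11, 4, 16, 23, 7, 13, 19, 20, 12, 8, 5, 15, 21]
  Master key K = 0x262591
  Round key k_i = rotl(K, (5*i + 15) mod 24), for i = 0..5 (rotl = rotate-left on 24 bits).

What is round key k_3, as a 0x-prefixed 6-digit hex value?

K = 0x262591
k_0 = rotl(K, (5*0+15) mod 24) = rotl(K, 15) = 0xC89312
k_1 = rotl(K, (5*1+15) mod 24) = rotl(K, 20) = 0x126259
k_2 = rotl(K, (5*2+15) mod 24) = rotl(K, 1) = 0x4C4B22
k_3 = rotl(K, (5*3+15) mod 24) = rotl(K, 6) = 0x896449

0x896449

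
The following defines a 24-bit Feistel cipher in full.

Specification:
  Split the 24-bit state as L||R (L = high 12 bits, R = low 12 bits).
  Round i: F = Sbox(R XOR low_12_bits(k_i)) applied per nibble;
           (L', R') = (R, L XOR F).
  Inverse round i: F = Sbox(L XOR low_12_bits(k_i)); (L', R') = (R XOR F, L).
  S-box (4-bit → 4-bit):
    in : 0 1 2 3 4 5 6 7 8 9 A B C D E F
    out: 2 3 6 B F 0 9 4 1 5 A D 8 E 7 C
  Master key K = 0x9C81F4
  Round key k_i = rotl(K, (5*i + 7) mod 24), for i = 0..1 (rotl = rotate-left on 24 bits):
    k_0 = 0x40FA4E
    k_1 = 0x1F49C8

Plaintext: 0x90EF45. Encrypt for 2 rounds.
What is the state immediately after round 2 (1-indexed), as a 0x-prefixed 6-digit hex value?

s_0 = plaintext = 0x90EF45
s_1 = Round(s_0, k_0) = 0xF45923
s_2 = Round(s_1, k_1) = 0x923D38

0x923D38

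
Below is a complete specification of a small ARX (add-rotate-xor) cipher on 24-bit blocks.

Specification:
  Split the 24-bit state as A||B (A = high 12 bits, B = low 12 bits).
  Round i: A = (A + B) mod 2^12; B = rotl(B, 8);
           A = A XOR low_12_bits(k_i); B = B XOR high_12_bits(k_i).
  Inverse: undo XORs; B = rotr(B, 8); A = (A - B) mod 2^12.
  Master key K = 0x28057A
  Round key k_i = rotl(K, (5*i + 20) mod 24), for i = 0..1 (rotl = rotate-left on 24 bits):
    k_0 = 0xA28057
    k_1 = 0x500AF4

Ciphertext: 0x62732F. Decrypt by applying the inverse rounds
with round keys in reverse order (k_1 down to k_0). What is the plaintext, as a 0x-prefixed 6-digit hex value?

s_0 = ciphertext = 0x62732F
s_1 = InvRound(s_0, k_1) = 0x9DD2F6
s_2 = InvRound(s_1, k_0) = 0xBA2DE8

0xBA2DE8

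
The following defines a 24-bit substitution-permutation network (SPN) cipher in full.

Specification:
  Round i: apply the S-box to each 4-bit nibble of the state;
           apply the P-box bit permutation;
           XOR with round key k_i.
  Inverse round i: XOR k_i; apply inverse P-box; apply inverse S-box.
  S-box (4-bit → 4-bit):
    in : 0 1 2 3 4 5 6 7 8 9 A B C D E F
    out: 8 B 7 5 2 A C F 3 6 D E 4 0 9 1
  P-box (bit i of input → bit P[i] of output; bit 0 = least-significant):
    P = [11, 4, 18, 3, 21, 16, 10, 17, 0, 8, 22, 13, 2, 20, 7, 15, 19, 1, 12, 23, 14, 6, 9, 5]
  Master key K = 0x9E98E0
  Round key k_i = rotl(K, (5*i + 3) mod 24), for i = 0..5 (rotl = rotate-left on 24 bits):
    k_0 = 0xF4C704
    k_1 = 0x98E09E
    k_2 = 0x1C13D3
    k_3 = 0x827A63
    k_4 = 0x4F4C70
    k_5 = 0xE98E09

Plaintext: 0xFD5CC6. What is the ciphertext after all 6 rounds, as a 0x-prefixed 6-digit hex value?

0x016E42

s_0 = plaintext = 0xFD5CC6
s_1 = Round(s_0, k_0) = 0xA0030C
s_2 = Round(s_1, k_1) = 0x5E22BF
s_3 = Round(s_2, k_2) = 0xC71E36
s_4 = Round(s_3, k_3) = 0x3ECC6C
s_5 = Round(s_4, k_4) = 0x810AF0
s_6 = Round(s_5, k_5) = 0x016E42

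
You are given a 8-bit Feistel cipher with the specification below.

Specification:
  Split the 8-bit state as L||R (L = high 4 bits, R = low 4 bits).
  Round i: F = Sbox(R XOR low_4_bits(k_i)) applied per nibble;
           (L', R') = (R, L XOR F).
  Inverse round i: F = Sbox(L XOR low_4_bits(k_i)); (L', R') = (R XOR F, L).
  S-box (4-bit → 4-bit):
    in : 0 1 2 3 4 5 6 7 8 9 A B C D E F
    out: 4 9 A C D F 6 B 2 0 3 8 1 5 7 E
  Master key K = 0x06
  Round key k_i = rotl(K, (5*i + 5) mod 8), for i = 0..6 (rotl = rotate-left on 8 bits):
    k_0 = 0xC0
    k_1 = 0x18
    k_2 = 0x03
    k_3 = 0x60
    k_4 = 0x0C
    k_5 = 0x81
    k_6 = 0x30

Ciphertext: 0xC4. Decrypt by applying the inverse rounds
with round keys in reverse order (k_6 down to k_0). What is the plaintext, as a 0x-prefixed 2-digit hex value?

s_0 = ciphertext = 0xC4
s_1 = InvRound(s_0, k_6) = 0x5C
s_2 = InvRound(s_1, k_5) = 0x15
s_3 = InvRound(s_2, k_4) = 0x01
s_4 = InvRound(s_3, k_3) = 0x50
s_5 = InvRound(s_4, k_2) = 0x65
s_6 = InvRound(s_5, k_1) = 0x26
s_7 = InvRound(s_6, k_0) = 0xC2

0xC2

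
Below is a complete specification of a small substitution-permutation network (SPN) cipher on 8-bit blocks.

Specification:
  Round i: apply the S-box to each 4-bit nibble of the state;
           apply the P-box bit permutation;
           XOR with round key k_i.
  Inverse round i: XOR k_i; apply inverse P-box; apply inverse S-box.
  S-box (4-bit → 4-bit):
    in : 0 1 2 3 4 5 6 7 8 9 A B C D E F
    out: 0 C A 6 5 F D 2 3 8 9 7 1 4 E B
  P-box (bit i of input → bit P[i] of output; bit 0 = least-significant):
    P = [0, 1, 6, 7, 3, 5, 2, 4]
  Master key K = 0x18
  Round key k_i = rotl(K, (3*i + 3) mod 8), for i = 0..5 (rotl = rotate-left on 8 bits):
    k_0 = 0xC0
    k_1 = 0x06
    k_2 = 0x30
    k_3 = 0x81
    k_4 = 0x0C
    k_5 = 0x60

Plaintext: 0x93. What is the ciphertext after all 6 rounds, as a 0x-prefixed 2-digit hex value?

s_0 = plaintext = 0x93
s_1 = Round(s_0, k_0) = 0x92
s_2 = Round(s_1, k_1) = 0x94
s_3 = Round(s_2, k_2) = 0x61
s_4 = Round(s_3, k_3) = 0x5D
s_5 = Round(s_4, k_4) = 0x70
s_6 = Round(s_5, k_5) = 0x40

0x40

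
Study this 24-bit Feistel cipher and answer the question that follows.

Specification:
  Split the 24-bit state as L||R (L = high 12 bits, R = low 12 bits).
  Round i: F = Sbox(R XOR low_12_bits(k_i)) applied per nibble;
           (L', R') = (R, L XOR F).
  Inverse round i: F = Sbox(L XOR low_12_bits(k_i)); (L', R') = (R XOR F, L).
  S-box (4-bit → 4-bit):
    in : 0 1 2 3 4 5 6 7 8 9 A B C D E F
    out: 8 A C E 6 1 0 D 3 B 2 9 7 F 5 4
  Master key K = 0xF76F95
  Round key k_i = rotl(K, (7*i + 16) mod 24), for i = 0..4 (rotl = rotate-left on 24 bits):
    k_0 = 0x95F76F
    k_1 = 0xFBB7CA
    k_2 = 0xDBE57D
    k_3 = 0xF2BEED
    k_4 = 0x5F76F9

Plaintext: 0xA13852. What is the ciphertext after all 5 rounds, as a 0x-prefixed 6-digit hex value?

s_0 = plaintext = 0xA13852
s_1 = Round(s_0, k_0) = 0x852EFC
s_2 = Round(s_1, k_1) = 0xEFC3B2
s_3 = Round(s_2, k_2) = 0x3B2E88
s_4 = Round(s_3, k_3) = 0xE88BB3
s_5 = Round(s_4, k_4) = 0xBB31EA

0xBB31EA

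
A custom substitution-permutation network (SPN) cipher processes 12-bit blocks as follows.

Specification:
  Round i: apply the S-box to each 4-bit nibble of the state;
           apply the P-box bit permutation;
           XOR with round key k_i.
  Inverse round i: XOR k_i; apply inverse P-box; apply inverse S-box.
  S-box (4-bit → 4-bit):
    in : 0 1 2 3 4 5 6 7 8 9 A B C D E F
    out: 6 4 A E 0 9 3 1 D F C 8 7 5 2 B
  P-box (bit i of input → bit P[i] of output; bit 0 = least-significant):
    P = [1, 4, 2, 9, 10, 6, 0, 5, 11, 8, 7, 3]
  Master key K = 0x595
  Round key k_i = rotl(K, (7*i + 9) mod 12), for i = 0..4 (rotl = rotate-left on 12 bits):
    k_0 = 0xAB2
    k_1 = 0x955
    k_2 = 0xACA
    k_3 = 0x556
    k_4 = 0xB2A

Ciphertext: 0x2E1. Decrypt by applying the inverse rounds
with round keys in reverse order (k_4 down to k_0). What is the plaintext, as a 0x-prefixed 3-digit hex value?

s_0 = ciphertext = 0x2E1
s_1 = InvRound(s_0, k_4) = 0x907
s_2 = InvRound(s_1, k_3) = 0x7CE
s_3 = InvRound(s_2, k_2) = 0x671
s_4 = InvRound(s_3, k_1) = 0x65A
s_5 = InvRound(s_4, k_0) = 0x8F4

0x8F4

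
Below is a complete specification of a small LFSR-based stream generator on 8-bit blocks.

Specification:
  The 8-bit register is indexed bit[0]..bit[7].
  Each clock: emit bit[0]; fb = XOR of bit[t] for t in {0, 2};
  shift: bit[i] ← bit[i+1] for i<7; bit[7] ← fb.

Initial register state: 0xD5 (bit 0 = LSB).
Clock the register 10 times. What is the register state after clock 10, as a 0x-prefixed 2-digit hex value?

0x38

reg_0 = 0xD5
clock 1: out=1, reg = 0x6A
clock 2: out=0, reg = 0x35
clock 3: out=1, reg = 0x1A
clock 4: out=0, reg = 0x0D
clock 5: out=1, reg = 0x06
clock 6: out=0, reg = 0x83
clock 7: out=1, reg = 0xC1
clock 8: out=1, reg = 0xE0
clock 9: out=0, reg = 0x70
clock 10: out=0, reg = 0x38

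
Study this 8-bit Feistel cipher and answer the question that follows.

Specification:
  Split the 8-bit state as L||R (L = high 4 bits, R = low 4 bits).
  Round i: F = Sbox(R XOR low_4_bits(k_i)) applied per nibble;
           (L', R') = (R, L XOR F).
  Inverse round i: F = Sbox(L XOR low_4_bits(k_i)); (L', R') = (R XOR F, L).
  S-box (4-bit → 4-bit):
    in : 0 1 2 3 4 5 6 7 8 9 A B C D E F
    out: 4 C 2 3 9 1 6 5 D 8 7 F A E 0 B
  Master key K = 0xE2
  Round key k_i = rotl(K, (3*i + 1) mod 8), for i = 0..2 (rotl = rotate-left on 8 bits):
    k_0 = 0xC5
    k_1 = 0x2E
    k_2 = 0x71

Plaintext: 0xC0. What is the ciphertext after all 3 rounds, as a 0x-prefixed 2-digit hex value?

0x3F

s_0 = plaintext = 0xC0
s_1 = Round(s_0, k_0) = 0x0D
s_2 = Round(s_1, k_1) = 0xD3
s_3 = Round(s_2, k_2) = 0x3F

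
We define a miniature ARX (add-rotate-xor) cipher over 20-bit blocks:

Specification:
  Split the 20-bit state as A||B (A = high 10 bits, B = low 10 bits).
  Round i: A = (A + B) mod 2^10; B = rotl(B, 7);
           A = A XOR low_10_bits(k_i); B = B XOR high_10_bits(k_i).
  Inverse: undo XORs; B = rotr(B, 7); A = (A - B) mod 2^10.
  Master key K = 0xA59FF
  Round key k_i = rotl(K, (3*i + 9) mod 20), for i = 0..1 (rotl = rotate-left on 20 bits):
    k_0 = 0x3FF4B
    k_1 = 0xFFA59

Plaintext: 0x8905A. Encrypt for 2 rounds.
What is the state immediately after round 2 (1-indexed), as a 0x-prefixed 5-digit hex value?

0x5C1C0

s_0 = plaintext = 0x8905A
s_1 = Round(s_0, k_0) = 0x4D5F4
s_2 = Round(s_1, k_1) = 0x5C1C0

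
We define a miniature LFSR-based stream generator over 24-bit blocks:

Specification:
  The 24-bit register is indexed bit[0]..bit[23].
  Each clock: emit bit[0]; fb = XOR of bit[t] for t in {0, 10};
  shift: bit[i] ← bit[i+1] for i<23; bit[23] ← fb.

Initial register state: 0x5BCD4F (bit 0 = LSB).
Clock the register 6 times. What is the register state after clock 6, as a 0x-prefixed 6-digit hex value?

0xF16F35

reg_0 = 0x5BCD4F
clock 1: out=1, reg = 0x2DE6A7
clock 2: out=1, reg = 0x16F353
clock 3: out=1, reg = 0x8B79A9
clock 4: out=1, reg = 0xC5BCD4
clock 5: out=0, reg = 0xE2DE6A
clock 6: out=0, reg = 0xF16F35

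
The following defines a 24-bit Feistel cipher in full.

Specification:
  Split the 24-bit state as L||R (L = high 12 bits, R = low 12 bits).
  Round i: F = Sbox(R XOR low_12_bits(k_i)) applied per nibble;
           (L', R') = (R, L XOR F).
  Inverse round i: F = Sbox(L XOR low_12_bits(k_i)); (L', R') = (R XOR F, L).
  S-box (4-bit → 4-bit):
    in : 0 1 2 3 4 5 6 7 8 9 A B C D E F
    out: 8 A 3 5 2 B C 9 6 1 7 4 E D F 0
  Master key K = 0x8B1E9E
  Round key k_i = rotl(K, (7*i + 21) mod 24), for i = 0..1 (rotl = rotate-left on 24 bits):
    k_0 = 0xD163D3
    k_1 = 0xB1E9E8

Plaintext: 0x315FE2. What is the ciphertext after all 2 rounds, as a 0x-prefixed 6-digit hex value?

s_0 = plaintext = 0x315FE2
s_1 = Round(s_0, k_0) = 0xFE2D4F
s_2 = Round(s_1, k_1) = 0xD4FD9B

0xD4FD9B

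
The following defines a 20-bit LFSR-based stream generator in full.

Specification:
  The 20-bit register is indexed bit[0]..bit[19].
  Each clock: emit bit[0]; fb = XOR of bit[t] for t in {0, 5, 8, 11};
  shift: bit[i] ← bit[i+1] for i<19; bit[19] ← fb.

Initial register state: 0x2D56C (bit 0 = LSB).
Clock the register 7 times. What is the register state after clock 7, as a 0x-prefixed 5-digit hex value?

0x905AA

reg_0 = 0x2D56C
clock 1: out=0, reg = 0x16AB6
clock 2: out=0, reg = 0x0B55B
clock 3: out=1, reg = 0x05AAD
clock 4: out=1, reg = 0x82D56
clock 5: out=0, reg = 0x416AB
clock 6: out=1, reg = 0x20B55
clock 7: out=1, reg = 0x905AA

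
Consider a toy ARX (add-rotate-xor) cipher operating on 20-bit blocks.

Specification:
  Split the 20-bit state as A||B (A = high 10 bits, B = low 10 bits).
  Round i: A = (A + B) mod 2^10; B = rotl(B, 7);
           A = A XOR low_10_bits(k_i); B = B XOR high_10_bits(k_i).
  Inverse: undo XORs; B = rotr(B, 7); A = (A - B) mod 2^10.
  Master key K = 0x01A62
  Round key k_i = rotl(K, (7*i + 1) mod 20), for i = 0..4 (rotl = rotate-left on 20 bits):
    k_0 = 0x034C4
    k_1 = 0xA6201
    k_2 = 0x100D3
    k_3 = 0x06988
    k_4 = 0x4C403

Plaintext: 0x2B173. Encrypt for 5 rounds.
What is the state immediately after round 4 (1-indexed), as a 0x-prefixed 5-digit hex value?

s_0 = plaintext = 0x2B173
s_1 = Round(s_0, k_0) = 0xB6DA3
s_2 = Round(s_1, k_1) = 0x9FF2C
s_3 = Round(s_2, k_2) = 0x5E225
s_4 = Round(s_3, k_3) = 0x856DE
s_5 = Round(s_4, k_4) = 0x3C26A

0x856DE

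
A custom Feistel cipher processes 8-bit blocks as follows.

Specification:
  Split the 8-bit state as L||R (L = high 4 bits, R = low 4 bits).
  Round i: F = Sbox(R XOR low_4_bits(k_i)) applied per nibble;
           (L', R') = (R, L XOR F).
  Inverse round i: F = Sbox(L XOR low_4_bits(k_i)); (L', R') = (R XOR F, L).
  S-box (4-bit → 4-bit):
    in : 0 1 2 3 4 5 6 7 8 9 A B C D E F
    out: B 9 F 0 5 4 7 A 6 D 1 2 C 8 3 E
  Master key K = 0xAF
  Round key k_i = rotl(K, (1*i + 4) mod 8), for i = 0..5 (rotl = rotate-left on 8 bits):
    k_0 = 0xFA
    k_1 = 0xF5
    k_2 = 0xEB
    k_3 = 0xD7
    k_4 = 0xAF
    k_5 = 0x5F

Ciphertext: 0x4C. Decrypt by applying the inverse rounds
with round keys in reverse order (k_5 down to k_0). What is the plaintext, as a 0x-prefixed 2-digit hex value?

s_0 = ciphertext = 0x4C
s_1 = InvRound(s_0, k_5) = 0xE4
s_2 = InvRound(s_1, k_4) = 0xDE
s_3 = InvRound(s_2, k_3) = 0xFD
s_4 = InvRound(s_3, k_2) = 0x8F
s_5 = InvRound(s_4, k_1) = 0x78
s_6 = InvRound(s_5, k_0) = 0x07

0x07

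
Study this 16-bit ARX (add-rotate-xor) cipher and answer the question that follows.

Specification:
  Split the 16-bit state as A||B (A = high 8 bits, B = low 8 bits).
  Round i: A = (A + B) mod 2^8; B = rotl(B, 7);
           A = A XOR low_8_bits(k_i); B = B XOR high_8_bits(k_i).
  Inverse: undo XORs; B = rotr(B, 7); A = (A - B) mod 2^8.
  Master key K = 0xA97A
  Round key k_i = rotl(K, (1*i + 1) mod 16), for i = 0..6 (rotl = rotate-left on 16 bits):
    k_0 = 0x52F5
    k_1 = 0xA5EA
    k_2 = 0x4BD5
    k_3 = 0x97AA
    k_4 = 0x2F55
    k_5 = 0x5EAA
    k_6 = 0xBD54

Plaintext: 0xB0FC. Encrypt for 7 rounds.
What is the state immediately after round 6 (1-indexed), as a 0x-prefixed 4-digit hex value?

0x3E7E

s_0 = plaintext = 0xB0FC
s_1 = Round(s_0, k_0) = 0x592C
s_2 = Round(s_1, k_1) = 0x6FB3
s_3 = Round(s_2, k_2) = 0xF792
s_4 = Round(s_3, k_3) = 0x23DE
s_5 = Round(s_4, k_4) = 0x5440
s_6 = Round(s_5, k_5) = 0x3E7E
s_7 = Round(s_6, k_6) = 0xE882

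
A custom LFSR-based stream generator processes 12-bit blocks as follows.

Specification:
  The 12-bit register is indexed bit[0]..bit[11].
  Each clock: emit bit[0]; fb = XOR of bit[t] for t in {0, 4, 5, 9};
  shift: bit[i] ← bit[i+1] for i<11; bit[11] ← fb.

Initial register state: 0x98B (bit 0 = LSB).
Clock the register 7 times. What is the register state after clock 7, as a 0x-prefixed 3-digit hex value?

0x873

reg_0 = 0x98B
clock 1: out=1, reg = 0xCC5
clock 2: out=1, reg = 0xE62
clock 3: out=0, reg = 0x731
clock 4: out=1, reg = 0x398
clock 5: out=0, reg = 0x1CC
clock 6: out=0, reg = 0x0E6
clock 7: out=0, reg = 0x873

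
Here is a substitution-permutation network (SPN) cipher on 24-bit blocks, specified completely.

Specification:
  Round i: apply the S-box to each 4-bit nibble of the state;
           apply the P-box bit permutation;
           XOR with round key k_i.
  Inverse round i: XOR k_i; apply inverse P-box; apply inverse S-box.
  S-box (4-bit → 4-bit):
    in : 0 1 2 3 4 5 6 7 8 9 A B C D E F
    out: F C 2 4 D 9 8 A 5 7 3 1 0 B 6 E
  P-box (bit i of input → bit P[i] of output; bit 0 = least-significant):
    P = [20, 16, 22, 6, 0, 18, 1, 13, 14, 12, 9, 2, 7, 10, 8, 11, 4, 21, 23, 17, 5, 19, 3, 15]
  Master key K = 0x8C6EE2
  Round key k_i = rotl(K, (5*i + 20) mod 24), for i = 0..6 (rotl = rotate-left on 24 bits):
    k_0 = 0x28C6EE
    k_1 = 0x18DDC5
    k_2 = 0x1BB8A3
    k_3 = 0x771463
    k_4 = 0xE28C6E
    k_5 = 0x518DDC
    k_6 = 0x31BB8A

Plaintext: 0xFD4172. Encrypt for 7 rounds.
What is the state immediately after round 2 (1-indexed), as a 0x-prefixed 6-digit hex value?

0x3725E9

s_0 = plaintext = 0xFD4172
s_1 = Round(s_0, k_0) = 0x076D72
s_2 = Round(s_1, k_1) = 0x3725E9
s_3 = Round(s_2, k_2) = 0x6CFCAD
s_4 = Round(s_3, k_3) = 0x629922
s_5 = Round(s_4, k_4) = 0xC75BEE
s_6 = Round(s_5, k_5) = 0x36C55E
s_7 = Round(s_6, k_6) = 0x72DB87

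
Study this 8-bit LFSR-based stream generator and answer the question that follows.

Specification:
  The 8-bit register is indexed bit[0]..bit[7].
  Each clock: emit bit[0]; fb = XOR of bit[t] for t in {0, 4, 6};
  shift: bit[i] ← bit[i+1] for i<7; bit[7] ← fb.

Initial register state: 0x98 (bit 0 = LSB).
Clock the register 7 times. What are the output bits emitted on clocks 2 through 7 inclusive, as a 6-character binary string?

001100

reg_0 = 0x98
clock 1: out=0, reg = 0xCC
clock 2: out=0, reg = 0xE6
clock 3: out=0, reg = 0xF3
clock 4: out=1, reg = 0xF9
clock 5: out=1, reg = 0xFC
clock 6: out=0, reg = 0x7E
clock 7: out=0, reg = 0x3F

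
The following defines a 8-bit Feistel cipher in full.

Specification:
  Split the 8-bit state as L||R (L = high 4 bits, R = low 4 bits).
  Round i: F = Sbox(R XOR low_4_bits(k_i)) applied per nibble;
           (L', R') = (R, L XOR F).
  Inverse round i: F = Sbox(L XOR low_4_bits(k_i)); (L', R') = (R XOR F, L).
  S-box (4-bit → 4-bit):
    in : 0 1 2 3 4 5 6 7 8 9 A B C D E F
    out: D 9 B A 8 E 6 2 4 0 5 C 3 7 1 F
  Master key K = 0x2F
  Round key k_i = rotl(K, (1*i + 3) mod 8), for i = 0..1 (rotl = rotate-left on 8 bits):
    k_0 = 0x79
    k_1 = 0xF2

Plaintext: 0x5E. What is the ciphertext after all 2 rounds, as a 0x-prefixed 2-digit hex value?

0x70

s_0 = plaintext = 0x5E
s_1 = Round(s_0, k_0) = 0xE7
s_2 = Round(s_1, k_1) = 0x70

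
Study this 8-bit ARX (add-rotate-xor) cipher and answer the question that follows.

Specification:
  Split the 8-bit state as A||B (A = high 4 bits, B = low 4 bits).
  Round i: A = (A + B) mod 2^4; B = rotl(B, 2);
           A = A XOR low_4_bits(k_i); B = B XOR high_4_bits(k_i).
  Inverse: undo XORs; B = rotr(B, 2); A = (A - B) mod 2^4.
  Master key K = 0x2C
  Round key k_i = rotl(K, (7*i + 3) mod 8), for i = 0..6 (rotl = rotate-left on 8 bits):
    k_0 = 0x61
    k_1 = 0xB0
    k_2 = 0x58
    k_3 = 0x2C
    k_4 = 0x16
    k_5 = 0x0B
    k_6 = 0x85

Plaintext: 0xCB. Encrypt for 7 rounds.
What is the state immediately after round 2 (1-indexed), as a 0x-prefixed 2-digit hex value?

s_0 = plaintext = 0xCB
s_1 = Round(s_0, k_0) = 0x68
s_2 = Round(s_1, k_1) = 0xE9
s_3 = Round(s_2, k_2) = 0xF3
s_4 = Round(s_3, k_3) = 0xEE
s_5 = Round(s_4, k_4) = 0xAA
s_6 = Round(s_5, k_5) = 0xFA
s_7 = Round(s_6, k_6) = 0xC2

0xE9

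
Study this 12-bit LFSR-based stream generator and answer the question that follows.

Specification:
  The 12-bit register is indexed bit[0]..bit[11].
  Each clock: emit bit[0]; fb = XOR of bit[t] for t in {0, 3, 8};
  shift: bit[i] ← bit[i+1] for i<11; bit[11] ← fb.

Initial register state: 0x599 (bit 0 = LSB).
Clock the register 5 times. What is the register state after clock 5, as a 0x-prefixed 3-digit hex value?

0xFAC

reg_0 = 0x599
clock 1: out=1, reg = 0xACC
clock 2: out=0, reg = 0xD66
clock 3: out=0, reg = 0xEB3
clock 4: out=1, reg = 0xF59
clock 5: out=1, reg = 0xFAC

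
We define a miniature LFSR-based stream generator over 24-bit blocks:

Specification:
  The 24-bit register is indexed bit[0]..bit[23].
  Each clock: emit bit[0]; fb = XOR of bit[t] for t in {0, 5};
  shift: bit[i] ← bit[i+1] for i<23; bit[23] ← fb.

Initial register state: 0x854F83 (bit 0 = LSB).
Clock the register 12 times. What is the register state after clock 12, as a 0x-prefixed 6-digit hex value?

reg_0 = 0x854F83
clock 1: out=1, reg = 0xC2A7C1
clock 2: out=1, reg = 0xE153E0
clock 3: out=0, reg = 0xF0A9F0
clock 4: out=0, reg = 0xF854F8
clock 5: out=0, reg = 0xFC2A7C
clock 6: out=0, reg = 0xFE153E
clock 7: out=0, reg = 0xFF0A9F
clock 8: out=1, reg = 0xFF854F
clock 9: out=1, reg = 0xFFC2A7
clock 10: out=1, reg = 0x7FE153
clock 11: out=1, reg = 0xBFF0A9
clock 12: out=1, reg = 0x5FF854

0x5FF854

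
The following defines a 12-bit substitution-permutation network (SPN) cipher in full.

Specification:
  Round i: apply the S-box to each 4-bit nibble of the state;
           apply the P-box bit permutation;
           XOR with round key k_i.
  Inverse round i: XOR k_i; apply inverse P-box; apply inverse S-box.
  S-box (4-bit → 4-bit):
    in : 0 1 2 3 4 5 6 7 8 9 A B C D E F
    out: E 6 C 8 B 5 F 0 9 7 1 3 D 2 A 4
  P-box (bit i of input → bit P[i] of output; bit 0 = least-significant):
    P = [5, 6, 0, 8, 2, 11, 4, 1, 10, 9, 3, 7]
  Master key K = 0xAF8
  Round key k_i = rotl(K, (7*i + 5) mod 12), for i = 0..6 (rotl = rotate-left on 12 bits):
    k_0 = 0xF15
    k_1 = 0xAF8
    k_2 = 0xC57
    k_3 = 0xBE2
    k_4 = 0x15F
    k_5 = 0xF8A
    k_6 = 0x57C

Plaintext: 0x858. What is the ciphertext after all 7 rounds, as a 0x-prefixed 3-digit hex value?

s_0 = plaintext = 0x858
s_1 = Round(s_0, k_0) = 0xAA1
s_2 = Round(s_1, k_1) = 0xEBD
s_3 = Round(s_2, k_2) = 0x693
s_4 = Round(s_3, k_3) = 0x47E
s_5 = Round(s_4, k_4) = 0x69F
s_6 = Round(s_5, k_5) = 0x117
s_7 = Round(s_6, k_6) = 0xF64

0xF64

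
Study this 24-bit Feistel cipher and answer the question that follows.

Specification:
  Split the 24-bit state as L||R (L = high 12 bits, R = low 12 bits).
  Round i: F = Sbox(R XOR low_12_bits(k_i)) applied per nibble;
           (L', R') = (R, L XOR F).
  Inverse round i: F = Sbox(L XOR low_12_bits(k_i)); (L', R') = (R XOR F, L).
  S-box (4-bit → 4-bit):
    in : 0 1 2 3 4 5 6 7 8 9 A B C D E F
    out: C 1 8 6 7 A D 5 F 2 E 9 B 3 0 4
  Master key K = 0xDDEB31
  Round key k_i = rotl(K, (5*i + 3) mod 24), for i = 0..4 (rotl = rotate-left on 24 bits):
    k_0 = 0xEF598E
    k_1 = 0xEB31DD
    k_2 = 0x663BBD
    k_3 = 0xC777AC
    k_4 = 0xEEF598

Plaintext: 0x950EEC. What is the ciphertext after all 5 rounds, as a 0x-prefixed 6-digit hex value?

s_0 = plaintext = 0x950EEC
s_1 = Round(s_0, k_0) = 0xEECC88
s_2 = Round(s_1, k_1) = 0xC88D46
s_3 = Round(s_2, k_2) = 0xD461C1
s_4 = Round(s_3, k_3) = 0x1C1095
s_5 = Round(s_4, k_4) = 0x095B02

0x095B02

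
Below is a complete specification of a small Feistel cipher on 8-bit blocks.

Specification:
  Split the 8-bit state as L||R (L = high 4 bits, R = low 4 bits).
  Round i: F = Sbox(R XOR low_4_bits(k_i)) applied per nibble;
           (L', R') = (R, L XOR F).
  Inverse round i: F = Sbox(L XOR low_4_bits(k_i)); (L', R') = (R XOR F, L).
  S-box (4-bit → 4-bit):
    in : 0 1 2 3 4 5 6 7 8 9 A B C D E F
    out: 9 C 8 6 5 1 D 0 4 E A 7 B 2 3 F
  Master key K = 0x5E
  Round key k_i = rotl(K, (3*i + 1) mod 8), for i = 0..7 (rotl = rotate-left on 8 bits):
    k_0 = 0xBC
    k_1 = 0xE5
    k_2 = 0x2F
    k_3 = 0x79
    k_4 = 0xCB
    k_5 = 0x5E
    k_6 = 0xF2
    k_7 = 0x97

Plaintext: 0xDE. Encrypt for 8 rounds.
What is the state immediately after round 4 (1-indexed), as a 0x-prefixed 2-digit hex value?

s_0 = plaintext = 0xDE
s_1 = Round(s_0, k_0) = 0xE5
s_2 = Round(s_1, k_1) = 0x57
s_3 = Round(s_2, k_2) = 0x71
s_4 = Round(s_3, k_3) = 0x13
s_5 = Round(s_4, k_4) = 0x35
s_6 = Round(s_5, k_5) = 0x54
s_7 = Round(s_6, k_6) = 0x48
s_8 = Round(s_7, k_7) = 0x8B

0x13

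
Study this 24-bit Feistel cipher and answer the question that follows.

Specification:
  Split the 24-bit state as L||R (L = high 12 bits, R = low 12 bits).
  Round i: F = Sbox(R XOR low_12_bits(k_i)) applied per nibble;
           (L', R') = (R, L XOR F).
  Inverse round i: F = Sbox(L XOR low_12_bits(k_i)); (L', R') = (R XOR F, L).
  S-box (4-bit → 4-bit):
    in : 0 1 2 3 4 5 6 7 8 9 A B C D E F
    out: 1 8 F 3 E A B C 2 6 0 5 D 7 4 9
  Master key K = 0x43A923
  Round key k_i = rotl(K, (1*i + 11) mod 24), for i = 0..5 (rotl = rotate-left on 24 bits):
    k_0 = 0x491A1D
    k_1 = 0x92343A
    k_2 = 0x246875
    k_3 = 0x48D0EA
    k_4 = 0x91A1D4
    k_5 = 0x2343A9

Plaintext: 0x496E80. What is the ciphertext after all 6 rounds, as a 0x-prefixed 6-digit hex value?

0xDD84DD

s_0 = plaintext = 0x496E80
s_1 = Round(s_0, k_0) = 0xE80AF1
s_2 = Round(s_1, k_1) = 0xAF1A55
s_3 = Round(s_2, k_2) = 0xA55500
s_4 = Round(s_3, k_3) = 0x500015
s_5 = Round(s_4, k_4) = 0x015DD8
s_6 = Round(s_5, k_5) = 0xDD84DD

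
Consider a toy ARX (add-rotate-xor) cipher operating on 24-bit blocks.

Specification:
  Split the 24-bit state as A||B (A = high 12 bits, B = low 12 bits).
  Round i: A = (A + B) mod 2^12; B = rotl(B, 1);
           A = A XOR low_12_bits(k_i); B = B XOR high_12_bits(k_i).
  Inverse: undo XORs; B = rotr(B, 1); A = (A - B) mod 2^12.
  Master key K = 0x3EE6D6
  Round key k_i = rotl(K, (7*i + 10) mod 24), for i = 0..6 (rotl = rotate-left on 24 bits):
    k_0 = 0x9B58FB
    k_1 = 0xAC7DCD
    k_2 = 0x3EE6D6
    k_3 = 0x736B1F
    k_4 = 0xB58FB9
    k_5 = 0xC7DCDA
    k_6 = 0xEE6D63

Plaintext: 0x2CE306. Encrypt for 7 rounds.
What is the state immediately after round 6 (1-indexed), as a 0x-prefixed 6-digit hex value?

0x170221

s_0 = plaintext = 0x2CE306
s_1 = Round(s_0, k_0) = 0xD2FFB9
s_2 = Round(s_1, k_1) = 0x1255B4
s_3 = Round(s_2, k_2) = 0x00F886
s_4 = Round(s_3, k_3) = 0x38A63B
s_5 = Round(s_4, k_4) = 0x67C72E
s_6 = Round(s_5, k_5) = 0x170221
s_7 = Round(s_6, k_6) = 0xEF2AA4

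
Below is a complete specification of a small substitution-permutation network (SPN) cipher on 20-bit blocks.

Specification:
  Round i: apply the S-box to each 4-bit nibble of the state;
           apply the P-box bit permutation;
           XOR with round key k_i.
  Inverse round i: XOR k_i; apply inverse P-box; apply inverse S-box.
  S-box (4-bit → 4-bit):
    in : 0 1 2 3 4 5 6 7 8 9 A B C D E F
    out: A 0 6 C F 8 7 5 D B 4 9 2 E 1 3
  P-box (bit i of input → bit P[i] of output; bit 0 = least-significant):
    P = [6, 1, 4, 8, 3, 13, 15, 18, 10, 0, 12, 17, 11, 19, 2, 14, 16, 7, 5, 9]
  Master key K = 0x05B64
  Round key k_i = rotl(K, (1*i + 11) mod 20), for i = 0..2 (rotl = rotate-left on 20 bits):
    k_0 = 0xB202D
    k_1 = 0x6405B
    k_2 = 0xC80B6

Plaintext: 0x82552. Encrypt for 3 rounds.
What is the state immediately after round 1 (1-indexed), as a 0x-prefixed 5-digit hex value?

s_0 = plaintext = 0x82552
s_1 = Round(s_0, k_0) = 0x4221B
s_2 = Round(s_1, k_1) = 0xF53BE
s_3 = Round(s_2, k_2) = 0xBD07E

0x4221B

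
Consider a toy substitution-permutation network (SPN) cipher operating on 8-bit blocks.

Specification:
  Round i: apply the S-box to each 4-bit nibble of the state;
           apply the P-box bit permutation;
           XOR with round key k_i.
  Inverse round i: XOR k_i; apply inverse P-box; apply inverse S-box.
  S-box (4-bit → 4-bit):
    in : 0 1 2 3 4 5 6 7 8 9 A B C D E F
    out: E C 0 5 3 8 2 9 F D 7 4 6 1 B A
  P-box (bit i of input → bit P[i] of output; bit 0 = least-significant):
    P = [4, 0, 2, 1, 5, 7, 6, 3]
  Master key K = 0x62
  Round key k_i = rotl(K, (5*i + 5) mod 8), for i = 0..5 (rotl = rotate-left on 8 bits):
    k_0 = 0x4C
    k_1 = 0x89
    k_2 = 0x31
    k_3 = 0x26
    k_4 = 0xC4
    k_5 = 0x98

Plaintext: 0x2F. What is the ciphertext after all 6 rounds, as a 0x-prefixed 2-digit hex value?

0xD9

s_0 = plaintext = 0x2F
s_1 = Round(s_0, k_0) = 0x4F
s_2 = Round(s_1, k_1) = 0x2A
s_3 = Round(s_2, k_2) = 0x24
s_4 = Round(s_3, k_3) = 0x37
s_5 = Round(s_4, k_4) = 0xB6
s_6 = Round(s_5, k_5) = 0xD9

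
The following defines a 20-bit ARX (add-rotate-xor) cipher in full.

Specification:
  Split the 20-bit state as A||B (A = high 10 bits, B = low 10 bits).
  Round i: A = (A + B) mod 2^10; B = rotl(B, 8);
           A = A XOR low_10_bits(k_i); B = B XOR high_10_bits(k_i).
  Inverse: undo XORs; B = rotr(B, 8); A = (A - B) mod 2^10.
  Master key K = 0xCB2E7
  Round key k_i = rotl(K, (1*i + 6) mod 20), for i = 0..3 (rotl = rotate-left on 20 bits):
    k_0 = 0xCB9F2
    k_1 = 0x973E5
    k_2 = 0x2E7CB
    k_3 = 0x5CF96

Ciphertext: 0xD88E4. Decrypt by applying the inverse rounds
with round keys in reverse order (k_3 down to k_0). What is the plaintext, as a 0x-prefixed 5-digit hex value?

s_0 = ciphertext = 0xD88E4
s_1 = InvRound(s_0, k_3) = 0xA5E5D
s_2 = InvRound(s_1, k_2) = 0x72B92
s_3 = InvRound(s_2, k_1) = 0xBDB39
s_4 = InvRound(s_3, k_0) = 0xAA05C

0xAA05C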